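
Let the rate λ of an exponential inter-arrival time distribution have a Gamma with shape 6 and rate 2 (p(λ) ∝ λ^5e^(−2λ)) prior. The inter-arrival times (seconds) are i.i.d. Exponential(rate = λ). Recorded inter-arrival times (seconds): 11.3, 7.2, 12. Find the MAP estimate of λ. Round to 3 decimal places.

The Exponential(rate=λ) likelihood is ∝ λ^n e^(−λΣtᵢ). Here n = 3 and Σtᵢ = 11.3 + 7.2 + 12 = 30.5.
Posterior ∝ λ^5e^(−2λ) · λ^3e^(−30.5λ) = λ^8e^(−32.5λ), i.e. Gamma(9, 32.5).
Mode = (a−1)/b = 8/32.5 ≈ 0.246.

λ̂_MAP = 0.246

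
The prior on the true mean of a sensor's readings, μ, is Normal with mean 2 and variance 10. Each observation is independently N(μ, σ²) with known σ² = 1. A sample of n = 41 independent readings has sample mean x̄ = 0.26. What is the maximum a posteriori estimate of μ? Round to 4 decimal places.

μ̂_MAP = 0.2642

n = 41, x̄ = 0.26.
For a Normal prior and Normal likelihood with known variance, the posterior is Normal; its mode equals its mean, the precision-weighted average.
Prior precision 1/σ₀² = 1/10 = 0.1; data precision n/σ² = 41/1 = 41.
μ̂ = (0.1·2 + 41·0.26) / (0.1 + 41) = 10.86/41.1 = 181/685 ≈ 0.2642.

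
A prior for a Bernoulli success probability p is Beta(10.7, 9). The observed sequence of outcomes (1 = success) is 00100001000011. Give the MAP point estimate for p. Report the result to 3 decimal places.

Prior: Beta(10.7, 9).
Data: 4 successes in 14 trials (from the sequence). The binomial likelihood contributes p^4(1−p)^10, so the posterior is Beta(10.7+4, 9+10) = Beta(14.7, 19).
For Beta(a, b) with a, b > 1 the mode is (a−1)/(a+b−2) = 13.7/31.7 ≈ 0.432.

p̂_MAP = 0.432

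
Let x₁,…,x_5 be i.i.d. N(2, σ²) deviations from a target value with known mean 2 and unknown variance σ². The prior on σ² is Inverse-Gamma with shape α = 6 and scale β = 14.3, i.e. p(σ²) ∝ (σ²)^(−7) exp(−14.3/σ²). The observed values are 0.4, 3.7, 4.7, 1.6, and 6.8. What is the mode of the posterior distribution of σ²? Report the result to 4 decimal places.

Sum of squared deviations about the known mean: SS = (0.4−2)² + (3.7−2)² + (4.7−2)² + (1.6−2)² + (6.8−2)² = 35.94.
The Normal likelihood contributes (σ²)^(−n/2) exp(−SS/(2σ²)), so the posterior is Inverse-Gamma(α + n/2, β + SS/2) = Inverse-Gamma(8.5, 32.27).
The mode of Inverse-Gamma(a, b) is b/(a+1) = 32.27/9.5 ≈ 3.3968.

σ̂²_MAP = 3.3968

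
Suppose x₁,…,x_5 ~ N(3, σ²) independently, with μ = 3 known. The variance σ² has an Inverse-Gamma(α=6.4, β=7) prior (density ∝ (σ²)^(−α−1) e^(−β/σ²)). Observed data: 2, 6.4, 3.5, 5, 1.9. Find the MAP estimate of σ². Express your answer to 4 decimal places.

σ̂²_MAP = 1.6172

Sum of squared deviations about the known mean: SS = (2−3)² + (6.4−3)² + (3.5−3)² + (5−3)² + (1.9−3)² = 18.02.
The Normal likelihood contributes (σ²)^(−n/2) exp(−SS/(2σ²)), so the posterior is Inverse-Gamma(α + n/2, β + SS/2) = Inverse-Gamma(8.9, 16.01).
The mode of Inverse-Gamma(a, b) is b/(a+1) = 16.01/9.9 ≈ 1.6172.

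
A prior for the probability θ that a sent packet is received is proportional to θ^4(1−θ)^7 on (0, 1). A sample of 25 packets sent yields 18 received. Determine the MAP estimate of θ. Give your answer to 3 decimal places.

θ̂_MAP = 0.611

The prior density ∝ θ^4(1−θ)^7 is the kernel of Beta(5, 8).
Data: 18 successes in 25 trials. The binomial likelihood contributes θ^18(1−θ)^7, so the posterior is Beta(5+18, 8+7) = Beta(23, 15).
For Beta(a, b) with a, b > 1 the mode is (a−1)/(a+b−2) = 22/36 ≈ 0.611.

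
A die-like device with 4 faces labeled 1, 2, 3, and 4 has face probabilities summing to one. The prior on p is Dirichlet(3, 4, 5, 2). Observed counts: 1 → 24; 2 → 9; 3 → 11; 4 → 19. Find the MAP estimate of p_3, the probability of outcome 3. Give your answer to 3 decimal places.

MAP estimate: 0.205

The posterior is Dirichlet(αᵢ + nᵢ) = Dirichlet(27, 13, 16, 21).
For a Dirichlet(a₁,…,a_K) with all aᵢ > 1, the mode has j-th component (aⱼ − 1)/(Σaᵢ − K).
Here Σaᵢ = 77 and K = 4, so p_3 = (16 − 1)/(77 − 4) = 15/73 ≈ 0.205.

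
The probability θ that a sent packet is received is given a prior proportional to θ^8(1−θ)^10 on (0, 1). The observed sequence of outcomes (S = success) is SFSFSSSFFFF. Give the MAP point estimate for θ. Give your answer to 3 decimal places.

θ̂_MAP = 0.448

The prior density ∝ θ^8(1−θ)^10 is the kernel of Beta(9, 11).
Data: 5 successes in 11 trials (from the sequence). The binomial likelihood contributes θ^5(1−θ)^6, so the posterior is Beta(9+5, 11+6) = Beta(14, 17).
For Beta(a, b) with a, b > 1 the mode is (a−1)/(a+b−2) = 13/29 ≈ 0.448.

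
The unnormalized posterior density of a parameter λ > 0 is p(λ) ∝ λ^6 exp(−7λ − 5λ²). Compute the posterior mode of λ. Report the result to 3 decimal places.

ℓ'(λ) = 6/λ − 7 − 10λ. Setting this to zero and multiplying by λ: 10λ² + 7λ − 6 = 0.
λ = (−7 + √(7² + 4·10·6)) / (2·10) = (−7 + √289) / 20 = (−7 + 17)/20 = 1/2.
ℓ''(λ) = −6/λ² − 10 < 0, confirming a maximum.

λ̂_MAP = 0.500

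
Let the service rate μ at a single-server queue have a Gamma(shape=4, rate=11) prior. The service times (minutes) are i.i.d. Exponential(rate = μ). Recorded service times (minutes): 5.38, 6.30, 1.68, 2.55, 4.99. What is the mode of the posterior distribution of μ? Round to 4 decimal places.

The Exponential(rate=μ) likelihood is ∝ μ^n e^(−μΣtᵢ). Here n = 5 and Σtᵢ = 5.38 + 6.30 + 1.68 + 2.55 + 4.99 = 20.90.
Posterior ∝ μ^3e^(−11μ) · μ^5e^(−20.90μ) = μ^8e^(−31.90μ), i.e. Gamma(9, 31.90).
Mode = (a−1)/b = 8/31.90 ≈ 0.2508.

μ̂_MAP = 0.2508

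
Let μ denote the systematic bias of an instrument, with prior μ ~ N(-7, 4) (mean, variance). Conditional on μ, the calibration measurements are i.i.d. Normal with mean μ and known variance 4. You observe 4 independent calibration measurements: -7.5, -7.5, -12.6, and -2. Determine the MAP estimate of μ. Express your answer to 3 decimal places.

n = 4; x̄ = ((-7.5) + (-7.5) + (-12.6) + (-2))/4 = -29.6/4 = -7.4.
For a Normal prior and Normal likelihood with known variance, the posterior is Normal; its mode equals its mean, the precision-weighted average.
Prior precision 1/σ₀² = 1/4 = 0.25; data precision n/σ² = 4/4 = 1.
μ̂ = (0.25·(-7) + 1·(-7.4)) / (0.25 + 1) = (-9.15)/1.25 = -7.320.

μ̂_MAP = -7.320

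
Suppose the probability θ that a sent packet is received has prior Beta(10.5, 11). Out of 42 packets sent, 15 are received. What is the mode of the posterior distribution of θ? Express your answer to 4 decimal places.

θ̂_MAP = 0.3984

Prior: Beta(10.5, 11).
Data: 15 successes in 42 trials. The binomial likelihood contributes θ^15(1−θ)^27, so the posterior is Beta(10.5+15, 11+27) = Beta(25.5, 38).
For Beta(a, b) with a, b > 1 the mode is (a−1)/(a+b−2) = 24.5/61.5 ≈ 0.3984.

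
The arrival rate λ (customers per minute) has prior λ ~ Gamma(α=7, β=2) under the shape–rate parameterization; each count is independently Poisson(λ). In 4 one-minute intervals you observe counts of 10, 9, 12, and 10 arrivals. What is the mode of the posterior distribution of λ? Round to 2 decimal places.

λ̂_MAP = 7.83

Σxᵢ = 10+9+12+10 = 41, with n = 4.
Posterior ∝ λ^6e^(−2λ) · λ^41e^(−4λ) = λ^47e^(−6λ), i.e. Gamma(shape=48, rate=6).
The mode of a Gamma(a, b) with a ≥ 1 (shape–rate) is (a−1)/b = 47/6 ≈ 7.83.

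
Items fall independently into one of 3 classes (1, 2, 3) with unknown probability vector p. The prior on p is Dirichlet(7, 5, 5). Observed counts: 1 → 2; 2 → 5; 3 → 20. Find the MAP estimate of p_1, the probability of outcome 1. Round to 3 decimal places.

MAP estimate: 0.195

The posterior is Dirichlet(αᵢ + nᵢ) = Dirichlet(9, 10, 25).
For a Dirichlet(a₁,…,a_K) with all aᵢ > 1, the mode has j-th component (aⱼ − 1)/(Σaᵢ − K).
Here Σaᵢ = 44 and K = 3, so p_1 = (9 − 1)/(44 − 3) = 8/41 ≈ 0.195.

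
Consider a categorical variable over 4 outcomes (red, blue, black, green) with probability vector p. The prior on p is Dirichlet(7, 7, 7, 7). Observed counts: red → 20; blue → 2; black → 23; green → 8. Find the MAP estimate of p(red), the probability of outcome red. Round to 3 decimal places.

MAP estimate of p(red) = 0.338

The posterior is Dirichlet(αᵢ + nᵢ) = Dirichlet(27, 9, 30, 15).
For a Dirichlet(a₁,…,a_K) with all aᵢ > 1, the mode has j-th component (aⱼ − 1)/(Σaᵢ − K).
Here Σaᵢ = 81 and K = 4, so p(red) = (27 − 1)/(81 − 4) = 26/77 ≈ 0.338.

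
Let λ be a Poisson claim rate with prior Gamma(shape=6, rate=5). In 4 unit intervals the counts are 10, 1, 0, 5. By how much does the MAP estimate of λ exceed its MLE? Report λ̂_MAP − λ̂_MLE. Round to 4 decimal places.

Σxᵢ = 16. Posterior is Gamma(22, 9); MAP = (22−1)/9 = 21/9 ≈ 2.33333.
MLE = x̄ = 16/4 ≈ 4.00000.
Difference = 21/9 − 16/4 = -5/3 ≈ -1.6667.

MAP − MLE = -1.6667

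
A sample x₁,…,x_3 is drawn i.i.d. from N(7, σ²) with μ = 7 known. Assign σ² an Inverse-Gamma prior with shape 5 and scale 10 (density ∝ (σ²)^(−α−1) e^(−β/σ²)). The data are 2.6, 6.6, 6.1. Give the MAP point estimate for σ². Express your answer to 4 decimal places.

σ̂²_MAP = 2.6887

Sum of squared deviations about the known mean: SS = (2.6−7)² + (6.6−7)² + (6.1−7)² = 20.33.
The Normal likelihood contributes (σ²)^(−n/2) exp(−SS/(2σ²)), so the posterior is Inverse-Gamma(α + n/2, β + SS/2) = Inverse-Gamma(6.5, 20.165).
The mode of Inverse-Gamma(a, b) is b/(a+1) = 20.165/7.5 ≈ 2.6887.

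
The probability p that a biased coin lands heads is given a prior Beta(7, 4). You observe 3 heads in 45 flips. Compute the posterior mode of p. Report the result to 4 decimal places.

Prior: Beta(7, 4).
Data: 3 successes in 45 trials. The binomial likelihood contributes p^3(1−p)^42, so the posterior is Beta(7+3, 4+42) = Beta(10, 46).
For Beta(a, b) with a, b > 1 the mode is (a−1)/(a+b−2) = 9/54 ≈ 0.1667.

p̂_MAP = 0.1667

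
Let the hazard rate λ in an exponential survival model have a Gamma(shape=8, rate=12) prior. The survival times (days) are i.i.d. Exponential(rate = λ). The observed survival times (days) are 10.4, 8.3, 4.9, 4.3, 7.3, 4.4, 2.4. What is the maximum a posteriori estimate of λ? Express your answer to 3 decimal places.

The Exponential(rate=λ) likelihood is ∝ λ^n e^(−λΣtᵢ). Here n = 7 and Σtᵢ = 10.4 + 8.3 + 4.9 + 4.3 + 7.3 + 4.4 + 2.4 = 42.
Posterior ∝ λ^7e^(−12λ) · λ^7e^(−42λ) = λ^14e^(−54λ), i.e. Gamma(15, 54).
Mode = (a−1)/b = 14/54 ≈ 0.259.

λ̂_MAP = 0.259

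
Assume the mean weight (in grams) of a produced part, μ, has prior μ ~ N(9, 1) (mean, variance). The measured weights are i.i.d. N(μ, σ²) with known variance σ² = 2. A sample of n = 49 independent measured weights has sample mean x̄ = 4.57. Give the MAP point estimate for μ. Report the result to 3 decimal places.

n = 49, x̄ = 4.57.
For a Normal prior and Normal likelihood with known variance, the posterior is Normal; its mode equals its mean, the precision-weighted average.
Prior precision 1/σ₀² = 1/1 = 1; data precision n/σ² = 49/2 = 24.5.
μ̂ = (1·9 + 24.5·4.57) / (1 + 24.5) = 120.965/25.5 = 24193/5100 ≈ 4.744.

μ̂_MAP = 4.744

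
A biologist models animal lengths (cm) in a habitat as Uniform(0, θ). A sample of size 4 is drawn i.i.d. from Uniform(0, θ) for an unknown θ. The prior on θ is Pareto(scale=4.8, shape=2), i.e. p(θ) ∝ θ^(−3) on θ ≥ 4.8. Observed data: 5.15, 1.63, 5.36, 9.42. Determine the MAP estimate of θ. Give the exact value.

The Uniform(0, θ) likelihood is θ^(−n) for θ ≥ max(xᵢ), zero otherwise. Here max(xᵢ) = 9.42.
Posterior ∝ θ^(−3) · θ^(−4) = θ^(−7) on θ ≥ max(4.8, 9.42) = 9.42.
This density is strictly decreasing in θ, so the posterior mode lies at the lower boundary of the support.

θ̂_MAP = 9.42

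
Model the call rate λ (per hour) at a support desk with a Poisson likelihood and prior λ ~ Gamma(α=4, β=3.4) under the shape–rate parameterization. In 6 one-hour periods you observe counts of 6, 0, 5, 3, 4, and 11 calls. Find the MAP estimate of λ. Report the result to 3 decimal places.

Σxᵢ = 6+0+5+3+4+11 = 29, with n = 6.
Posterior ∝ λ^3e^(−3.4λ) · λ^29e^(−6λ) = λ^32e^(−9.4λ), i.e. Gamma(shape=33, rate=9.4).
The mode of a Gamma(a, b) with a ≥ 1 (shape–rate) is (a−1)/b = 32/9.4 ≈ 3.404.

λ̂_MAP = 3.404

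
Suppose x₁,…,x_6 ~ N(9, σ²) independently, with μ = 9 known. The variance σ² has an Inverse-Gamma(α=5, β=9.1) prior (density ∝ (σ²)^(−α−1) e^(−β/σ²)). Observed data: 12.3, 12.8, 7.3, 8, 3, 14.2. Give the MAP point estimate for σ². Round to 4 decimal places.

Sum of squared deviations about the known mean: SS = (12.3−9)² + (12.8−9)² + (7.3−9)² + (8−9)² + (3−9)² + (14.2−9)² = 92.26.
The Normal likelihood contributes (σ²)^(−n/2) exp(−SS/(2σ²)), so the posterior is Inverse-Gamma(α + n/2, β + SS/2) = Inverse-Gamma(8, 55.23).
The mode of Inverse-Gamma(a, b) is b/(a+1) = 55.23/9 ≈ 6.1367.

σ̂²_MAP = 6.1367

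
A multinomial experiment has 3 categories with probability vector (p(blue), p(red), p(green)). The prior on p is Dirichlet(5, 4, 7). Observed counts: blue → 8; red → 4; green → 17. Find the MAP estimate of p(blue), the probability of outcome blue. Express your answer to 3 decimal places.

MAP estimate of p(blue) = 0.286

The posterior is Dirichlet(αᵢ + nᵢ) = Dirichlet(13, 8, 24).
For a Dirichlet(a₁,…,a_K) with all aᵢ > 1, the mode has j-th component (aⱼ − 1)/(Σaᵢ − K).
Here Σaᵢ = 45 and K = 3, so p(blue) = (13 − 1)/(45 − 3) = 12/42 ≈ 0.286.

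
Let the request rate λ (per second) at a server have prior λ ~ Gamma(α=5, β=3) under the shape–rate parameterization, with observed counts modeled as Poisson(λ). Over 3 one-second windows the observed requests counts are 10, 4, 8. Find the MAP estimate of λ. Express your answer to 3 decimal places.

λ̂_MAP = 4.333

Σxᵢ = 10+4+8 = 22, with n = 3.
Posterior ∝ λ^4e^(−3λ) · λ^22e^(−3λ) = λ^26e^(−6λ), i.e. Gamma(shape=27, rate=6).
The mode of a Gamma(a, b) with a ≥ 1 (shape–rate) is (a−1)/b = 26/6 ≈ 4.333.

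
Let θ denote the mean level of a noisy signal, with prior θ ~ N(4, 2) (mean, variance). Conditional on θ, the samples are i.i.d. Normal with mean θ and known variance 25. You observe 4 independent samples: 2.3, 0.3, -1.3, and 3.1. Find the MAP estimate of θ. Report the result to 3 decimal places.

n = 4; x̄ = (2.3 + 0.3 + (-1.3) + 3.1)/4 = 4.4/4 = 1.1.
For a Normal prior and Normal likelihood with known variance, the posterior is Normal; its mode equals its mean, the precision-weighted average.
Prior precision 1/σ₀² = 1/2 = 0.5; data precision n/σ² = 4/25 = 0.16.
θ̂ = (0.5·4 + 0.16·1.1) / (0.5 + 0.16) = 2.176/0.66 = 544/165 ≈ 3.297.

θ̂_MAP = 3.297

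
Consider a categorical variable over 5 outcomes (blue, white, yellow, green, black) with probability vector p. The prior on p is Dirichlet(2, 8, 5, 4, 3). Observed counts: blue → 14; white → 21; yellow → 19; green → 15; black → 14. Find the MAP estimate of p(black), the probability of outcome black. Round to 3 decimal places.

MAP estimate of p(black) = 0.160

The posterior is Dirichlet(αᵢ + nᵢ) = Dirichlet(16, 29, 24, 19, 17).
For a Dirichlet(a₁,…,a_K) with all aᵢ > 1, the mode has j-th component (aⱼ − 1)/(Σaᵢ − K).
Here Σaᵢ = 105 and K = 5, so p(black) = (17 − 1)/(105 − 5) = 16/100 ≈ 0.160.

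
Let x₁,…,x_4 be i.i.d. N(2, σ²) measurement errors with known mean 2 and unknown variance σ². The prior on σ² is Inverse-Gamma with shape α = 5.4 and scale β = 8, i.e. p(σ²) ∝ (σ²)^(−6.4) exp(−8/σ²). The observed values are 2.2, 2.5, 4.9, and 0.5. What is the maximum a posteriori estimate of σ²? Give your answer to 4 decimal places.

Sum of squared deviations about the known mean: SS = (2.2−2)² + (2.5−2)² + (4.9−2)² + (0.5−2)² = 10.95.
The Normal likelihood contributes (σ²)^(−n/2) exp(−SS/(2σ²)), so the posterior is Inverse-Gamma(α + n/2, β + SS/2) = Inverse-Gamma(7.4, 13.475).
The mode of Inverse-Gamma(a, b) is b/(a+1) = 13.475/8.4 ≈ 1.6042.

σ̂²_MAP = 1.6042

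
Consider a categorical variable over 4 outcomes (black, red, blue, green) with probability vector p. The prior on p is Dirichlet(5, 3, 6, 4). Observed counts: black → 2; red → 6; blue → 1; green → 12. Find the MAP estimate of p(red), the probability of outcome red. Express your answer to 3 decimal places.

The posterior is Dirichlet(αᵢ + nᵢ) = Dirichlet(7, 9, 7, 16).
For a Dirichlet(a₁,…,a_K) with all aᵢ > 1, the mode has j-th component (aⱼ − 1)/(Σaᵢ − K).
Here Σaᵢ = 39 and K = 4, so p(red) = (9 − 1)/(39 − 4) = 8/35 ≈ 0.229.

MAP estimate of p(red) = 0.229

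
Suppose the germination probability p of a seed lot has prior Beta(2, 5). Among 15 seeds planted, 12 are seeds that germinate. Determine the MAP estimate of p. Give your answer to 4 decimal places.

p̂_MAP = 0.6500

Prior: Beta(2, 5).
Data: 12 successes in 15 trials. The binomial likelihood contributes p^12(1−p)^3, so the posterior is Beta(2+12, 5+3) = Beta(14, 8).
For Beta(a, b) with a, b > 1 the mode is (a−1)/(a+b−2) = 13/20 ≈ 0.6500.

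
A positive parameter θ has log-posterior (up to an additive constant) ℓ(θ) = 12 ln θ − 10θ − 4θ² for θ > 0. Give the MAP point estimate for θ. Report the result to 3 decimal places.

ℓ'(θ) = 12/θ − 10 − 8θ. Setting this to zero and multiplying by θ: 8θ² + 10θ − 12 = 0.
θ = (−10 + √(10² + 4·8·12)) / (2·8) = (−10 + √484) / 16 = (−10 + 22)/16 = 3/4.
ℓ''(θ) = −12/θ² − 8 < 0, confirming a maximum.

θ̂_MAP = 0.750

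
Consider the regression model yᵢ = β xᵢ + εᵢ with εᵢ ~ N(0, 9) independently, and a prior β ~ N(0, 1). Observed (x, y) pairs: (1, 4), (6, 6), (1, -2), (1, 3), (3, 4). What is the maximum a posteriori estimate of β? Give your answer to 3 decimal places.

log p(β | y) = −Σ(yᵢ − βxᵢ)²/(2·9) − β²/(2·1) + const.
Setting the derivative to zero: Σxᵢ(yᵢ − βxᵢ)/9 − β/1 = 0, so β = Σxᵢyᵢ / (Σxᵢ² + σ²/τ²).
Σxᵢyᵢ = 1·4 + 6·6 + 1·(-2) + 1·3 + 3·4 = 53; Σxᵢ² = 48; σ²/τ² = 9.
β̂_MAP = 53 / (48 + 9) = 53/57 ≈ 0.930.

β̂_MAP = 0.930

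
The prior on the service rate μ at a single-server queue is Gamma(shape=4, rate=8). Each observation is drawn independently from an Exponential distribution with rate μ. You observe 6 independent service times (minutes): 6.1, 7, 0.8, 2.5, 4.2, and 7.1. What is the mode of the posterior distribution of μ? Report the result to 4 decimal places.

The Exponential(rate=μ) likelihood is ∝ μ^n e^(−μΣtᵢ). Here n = 6 and Σtᵢ = 6.1 + 7 + 0.8 + 2.5 + 4.2 + 7.1 = 27.7.
Posterior ∝ μ^3e^(−8μ) · μ^6e^(−27.7μ) = μ^9e^(−35.7μ), i.e. Gamma(10, 35.7).
Mode = (a−1)/b = 9/35.7 ≈ 0.2521.

μ̂_MAP = 0.2521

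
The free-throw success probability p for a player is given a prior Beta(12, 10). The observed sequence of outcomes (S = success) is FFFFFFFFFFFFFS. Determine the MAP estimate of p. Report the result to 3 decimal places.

Prior: Beta(12, 10).
Data: 1 success in 14 trials (from the sequence). The binomial likelihood contributes p(1−p)^13, so the posterior is Beta(12+1, 10+13) = Beta(13, 23).
For Beta(a, b) with a, b > 1 the mode is (a−1)/(a+b−2) = 12/34 ≈ 0.353.

p̂_MAP = 0.353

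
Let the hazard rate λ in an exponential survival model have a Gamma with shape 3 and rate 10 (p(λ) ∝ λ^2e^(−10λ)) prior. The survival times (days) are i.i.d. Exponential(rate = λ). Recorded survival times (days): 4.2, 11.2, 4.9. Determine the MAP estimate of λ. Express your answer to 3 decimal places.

λ̂_MAP = 0.165

The Exponential(rate=λ) likelihood is ∝ λ^n e^(−λΣtᵢ). Here n = 3 and Σtᵢ = 4.2 + 11.2 + 4.9 = 20.3.
Posterior ∝ λ^2e^(−10λ) · λ^3e^(−20.3λ) = λ^5e^(−30.3λ), i.e. Gamma(6, 30.3).
Mode = (a−1)/b = 5/30.3 ≈ 0.165.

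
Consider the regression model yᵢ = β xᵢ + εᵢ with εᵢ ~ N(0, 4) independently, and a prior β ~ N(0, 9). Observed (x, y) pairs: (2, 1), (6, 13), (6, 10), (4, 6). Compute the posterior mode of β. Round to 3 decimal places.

β̂_MAP = 1.774

log p(β | y) = −Σ(yᵢ − βxᵢ)²/(2·4) − β²/(2·9) + const.
Setting the derivative to zero: Σxᵢ(yᵢ − βxᵢ)/4 − β/9 = 0, so β = Σxᵢyᵢ / (Σxᵢ² + σ²/τ²).
Σxᵢyᵢ = 2·1 + 6·13 + 6·10 + 4·6 = 164; Σxᵢ² = 92; σ²/τ² = 4/9.
β̂_MAP = 164 / (92 + 4/9) = 164/(832/9) = 369/208 ≈ 1.774.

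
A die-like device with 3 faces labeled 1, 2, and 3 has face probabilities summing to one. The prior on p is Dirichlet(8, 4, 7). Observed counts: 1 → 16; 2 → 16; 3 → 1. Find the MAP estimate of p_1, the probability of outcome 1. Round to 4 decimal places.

The posterior is Dirichlet(αᵢ + nᵢ) = Dirichlet(24, 20, 8).
For a Dirichlet(a₁,…,a_K) with all aᵢ > 1, the mode has j-th component (aⱼ − 1)/(Σaᵢ − K).
Here Σaᵢ = 52 and K = 3, so p_1 = (24 − 1)/(52 − 3) = 23/49 ≈ 0.4694.

MAP estimate: 0.4694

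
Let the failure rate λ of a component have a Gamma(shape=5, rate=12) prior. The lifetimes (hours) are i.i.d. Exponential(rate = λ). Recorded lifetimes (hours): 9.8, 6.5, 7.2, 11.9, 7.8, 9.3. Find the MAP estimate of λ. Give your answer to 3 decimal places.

λ̂_MAP = 0.155

The Exponential(rate=λ) likelihood is ∝ λ^n e^(−λΣtᵢ). Here n = 6 and Σtᵢ = 9.8 + 6.5 + 7.2 + 11.9 + 7.8 + 9.3 = 52.5.
Posterior ∝ λ^4e^(−12λ) · λ^6e^(−52.5λ) = λ^10e^(−64.5λ), i.e. Gamma(11, 64.5).
Mode = (a−1)/b = 10/64.5 ≈ 0.155.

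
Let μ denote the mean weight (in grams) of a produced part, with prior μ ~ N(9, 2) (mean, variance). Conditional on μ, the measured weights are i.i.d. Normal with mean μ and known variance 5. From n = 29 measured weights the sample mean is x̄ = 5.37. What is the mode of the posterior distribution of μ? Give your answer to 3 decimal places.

n = 29, x̄ = 5.37.
For a Normal prior and Normal likelihood with known variance, the posterior is Normal; its mode equals its mean, the precision-weighted average.
Prior precision 1/σ₀² = 1/2 = 0.5; data precision n/σ² = 29/5 = 5.8.
μ̂ = (0.5·9 + 5.8·5.37) / (0.5 + 5.8) = 35.646/6.3 = 5941/1050 ≈ 5.658.

μ̂_MAP = 5.658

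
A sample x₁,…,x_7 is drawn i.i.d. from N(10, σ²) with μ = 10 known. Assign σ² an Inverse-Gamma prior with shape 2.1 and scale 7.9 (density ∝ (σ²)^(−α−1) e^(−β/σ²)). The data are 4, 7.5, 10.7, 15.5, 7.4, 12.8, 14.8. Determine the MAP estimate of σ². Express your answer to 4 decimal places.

Sum of squared deviations about the known mean: SS = (4−10)² + (7.5−10)² + (10.7−10)² + (15.5−10)² + (7.4−10)² + (12.8−10)² + (14.8−10)² = 110.63.
The Normal likelihood contributes (σ²)^(−n/2) exp(−SS/(2σ²)), so the posterior is Inverse-Gamma(α + n/2, β + SS/2) = Inverse-Gamma(5.6, 63.215).
The mode of Inverse-Gamma(a, b) is b/(a+1) = 63.215/6.6 ≈ 9.5780.

σ̂²_MAP = 9.5780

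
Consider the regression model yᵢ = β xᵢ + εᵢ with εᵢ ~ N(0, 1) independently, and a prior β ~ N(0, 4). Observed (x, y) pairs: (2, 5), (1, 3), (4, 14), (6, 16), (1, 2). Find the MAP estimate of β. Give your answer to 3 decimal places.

log p(β | y) = −Σ(yᵢ − βxᵢ)²/(2·1) − β²/(2·4) + const.
Setting the derivative to zero: Σxᵢ(yᵢ − βxᵢ)/1 − β/4 = 0, so β = Σxᵢyᵢ / (Σxᵢ² + σ²/τ²).
Σxᵢyᵢ = 2·5 + 1·3 + 4·14 + 6·16 + 1·2 = 167; Σxᵢ² = 58; σ²/τ² = 0.25.
β̂_MAP = 167 / (58 + 0.25) = 167/58.25 ≈ 2.867.

β̂_MAP = 2.867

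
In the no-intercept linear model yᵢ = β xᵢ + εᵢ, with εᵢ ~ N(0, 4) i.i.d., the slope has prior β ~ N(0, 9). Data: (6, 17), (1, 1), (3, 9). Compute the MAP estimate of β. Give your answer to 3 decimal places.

log p(β | y) = −Σ(yᵢ − βxᵢ)²/(2·4) − β²/(2·9) + const.
Setting the derivative to zero: Σxᵢ(yᵢ − βxᵢ)/4 − β/9 = 0, so β = Σxᵢyᵢ / (Σxᵢ² + σ²/τ²).
Σxᵢyᵢ = 6·17 + 1·1 + 3·9 = 130; Σxᵢ² = 46; σ²/τ² = 4/9.
β̂_MAP = 130 / (46 + 4/9) = 130/(418/9) = 585/209 ≈ 2.799.

β̂_MAP = 2.799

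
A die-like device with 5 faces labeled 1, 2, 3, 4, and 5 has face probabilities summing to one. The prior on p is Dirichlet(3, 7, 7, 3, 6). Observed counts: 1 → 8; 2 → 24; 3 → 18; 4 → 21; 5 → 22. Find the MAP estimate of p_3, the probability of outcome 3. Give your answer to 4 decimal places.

MAP estimate: 0.2105

The posterior is Dirichlet(αᵢ + nᵢ) = Dirichlet(11, 31, 25, 24, 28).
For a Dirichlet(a₁,…,a_K) with all aᵢ > 1, the mode has j-th component (aⱼ − 1)/(Σaᵢ − K).
Here Σaᵢ = 119 and K = 5, so p_3 = (25 − 1)/(119 − 5) = 24/114 ≈ 0.2105.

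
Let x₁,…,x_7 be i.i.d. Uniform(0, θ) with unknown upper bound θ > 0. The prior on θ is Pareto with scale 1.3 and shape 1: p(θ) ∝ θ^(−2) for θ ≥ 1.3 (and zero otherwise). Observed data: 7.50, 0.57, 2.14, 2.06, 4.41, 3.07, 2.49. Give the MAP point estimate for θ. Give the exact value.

The Uniform(0, θ) likelihood is θ^(−n) for θ ≥ max(xᵢ), zero otherwise. Here max(xᵢ) = 7.50.
Posterior ∝ θ^(−2) · θ^(−7) = θ^(−9) on θ ≥ max(1.3, 7.50) = 7.50.
This density is strictly decreasing in θ, so the posterior mode lies at the lower boundary of the support.

θ̂_MAP = 7.50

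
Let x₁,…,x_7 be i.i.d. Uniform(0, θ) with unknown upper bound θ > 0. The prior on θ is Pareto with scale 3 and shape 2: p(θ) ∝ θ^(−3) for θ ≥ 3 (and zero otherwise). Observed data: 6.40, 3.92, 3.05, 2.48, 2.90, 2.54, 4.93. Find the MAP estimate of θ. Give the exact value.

The Uniform(0, θ) likelihood is θ^(−n) for θ ≥ max(xᵢ), zero otherwise. Here max(xᵢ) = 6.40.
Posterior ∝ θ^(−3) · θ^(−7) = θ^(−10) on θ ≥ max(3, 6.40) = 6.40.
This density is strictly decreasing in θ, so the posterior mode lies at the lower boundary of the support.

θ̂_MAP = 6.40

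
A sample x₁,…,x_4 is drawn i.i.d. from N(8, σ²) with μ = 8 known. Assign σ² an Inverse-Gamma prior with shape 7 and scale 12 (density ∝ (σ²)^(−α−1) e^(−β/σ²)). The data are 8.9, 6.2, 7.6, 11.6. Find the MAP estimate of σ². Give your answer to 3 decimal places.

Sum of squared deviations about the known mean: SS = (8.9−8)² + (6.2−8)² + (7.6−8)² + (11.6−8)² = 17.17.
The Normal likelihood contributes (σ²)^(−n/2) exp(−SS/(2σ²)), so the posterior is Inverse-Gamma(α + n/2, β + SS/2) = Inverse-Gamma(9, 20.585).
The mode of Inverse-Gamma(a, b) is b/(a+1) = 20.585/10 ≈ 2.059.

σ̂²_MAP = 2.059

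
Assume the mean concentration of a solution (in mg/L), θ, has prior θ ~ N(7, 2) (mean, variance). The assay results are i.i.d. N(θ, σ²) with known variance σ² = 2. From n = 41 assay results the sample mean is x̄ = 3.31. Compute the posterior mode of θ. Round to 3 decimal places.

θ̂_MAP = 3.398

n = 41, x̄ = 3.31.
For a Normal prior and Normal likelihood with known variance, the posterior is Normal; its mode equals its mean, the precision-weighted average.
Prior precision 1/σ₀² = 1/2 = 0.5; data precision n/σ² = 41/2 = 20.5.
θ̂ = (0.5·7 + 20.5·3.31) / (0.5 + 20.5) = 71.355/21 = 4757/1400 ≈ 3.398.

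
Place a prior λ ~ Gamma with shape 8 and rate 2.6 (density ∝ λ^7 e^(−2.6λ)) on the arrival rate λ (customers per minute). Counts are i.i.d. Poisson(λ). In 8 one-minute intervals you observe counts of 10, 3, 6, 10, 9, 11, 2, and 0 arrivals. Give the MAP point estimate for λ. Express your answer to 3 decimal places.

λ̂_MAP = 5.472

Σxᵢ = 10+3+6+10+9+11+2+0 = 51, with n = 8.
Posterior ∝ λ^7e^(−2.6λ) · λ^51e^(−8λ) = λ^58e^(−10.6λ), i.e. Gamma(shape=59, rate=10.6).
The mode of a Gamma(a, b) with a ≥ 1 (shape–rate) is (a−1)/b = 58/10.6 ≈ 5.472.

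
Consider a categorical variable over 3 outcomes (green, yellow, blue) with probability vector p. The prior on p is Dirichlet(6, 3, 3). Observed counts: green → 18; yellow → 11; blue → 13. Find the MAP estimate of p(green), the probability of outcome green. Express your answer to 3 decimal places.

MAP estimate of p(green) = 0.451

The posterior is Dirichlet(αᵢ + nᵢ) = Dirichlet(24, 14, 16).
For a Dirichlet(a₁,…,a_K) with all aᵢ > 1, the mode has j-th component (aⱼ − 1)/(Σaᵢ − K).
Here Σaᵢ = 54 and K = 3, so p(green) = (24 − 1)/(54 − 3) = 23/51 ≈ 0.451.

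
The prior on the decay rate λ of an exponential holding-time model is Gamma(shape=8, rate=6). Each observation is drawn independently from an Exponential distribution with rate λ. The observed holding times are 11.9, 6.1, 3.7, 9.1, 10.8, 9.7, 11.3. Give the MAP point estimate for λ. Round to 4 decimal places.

The Exponential(rate=λ) likelihood is ∝ λ^n e^(−λΣtᵢ). Here n = 7 and Σtᵢ = 11.9 + 6.1 + 3.7 + 9.1 + 10.8 + 9.7 + 11.3 = 62.6.
Posterior ∝ λ^7e^(−6λ) · λ^7e^(−62.6λ) = λ^14e^(−68.6λ), i.e. Gamma(15, 68.6).
Mode = (a−1)/b = 14/68.6 ≈ 0.2041.

λ̂_MAP = 0.2041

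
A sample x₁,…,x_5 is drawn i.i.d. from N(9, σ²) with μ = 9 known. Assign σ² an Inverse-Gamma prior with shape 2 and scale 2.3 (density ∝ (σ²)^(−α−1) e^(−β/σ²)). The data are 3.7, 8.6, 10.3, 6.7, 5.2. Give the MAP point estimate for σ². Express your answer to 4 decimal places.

Sum of squared deviations about the known mean: SS = (3.7−9)² + (8.6−9)² + (10.3−9)² + (6.7−9)² + (5.2−9)² = 49.67.
The Normal likelihood contributes (σ²)^(−n/2) exp(−SS/(2σ²)), so the posterior is Inverse-Gamma(α + n/2, β + SS/2) = Inverse-Gamma(4.5, 27.135).
The mode of Inverse-Gamma(a, b) is b/(a+1) = 27.135/5.5 ≈ 4.9336.

σ̂²_MAP = 4.9336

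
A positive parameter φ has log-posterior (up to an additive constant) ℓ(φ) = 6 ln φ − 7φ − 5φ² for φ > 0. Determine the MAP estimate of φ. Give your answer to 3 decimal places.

ℓ'(φ) = 6/φ − 7 − 10φ. Setting this to zero and multiplying by φ: 10φ² + 7φ − 6 = 0.
φ = (−7 + √(7² + 4·10·6)) / (2·10) = (−7 + √289) / 20 = (−7 + 17)/20 = 1/2.
ℓ''(φ) = −6/φ² − 10 < 0, confirming a maximum.

φ̂_MAP = 0.500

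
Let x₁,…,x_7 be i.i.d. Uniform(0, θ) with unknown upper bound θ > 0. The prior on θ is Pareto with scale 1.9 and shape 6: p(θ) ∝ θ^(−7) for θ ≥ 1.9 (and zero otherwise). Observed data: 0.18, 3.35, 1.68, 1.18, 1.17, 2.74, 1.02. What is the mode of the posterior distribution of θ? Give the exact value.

θ̂_MAP = 3.35

The Uniform(0, θ) likelihood is θ^(−n) for θ ≥ max(xᵢ), zero otherwise. Here max(xᵢ) = 3.35.
Posterior ∝ θ^(−7) · θ^(−7) = θ^(−14) on θ ≥ max(1.9, 3.35) = 3.35.
This density is strictly decreasing in θ, so the posterior mode lies at the lower boundary of the support.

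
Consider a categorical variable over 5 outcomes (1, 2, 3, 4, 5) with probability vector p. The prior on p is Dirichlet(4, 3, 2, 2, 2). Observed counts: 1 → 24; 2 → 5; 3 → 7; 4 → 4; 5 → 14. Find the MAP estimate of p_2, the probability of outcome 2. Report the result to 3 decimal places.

The posterior is Dirichlet(αᵢ + nᵢ) = Dirichlet(28, 8, 9, 6, 16).
For a Dirichlet(a₁,…,a_K) with all aᵢ > 1, the mode has j-th component (aⱼ − 1)/(Σaᵢ − K).
Here Σaᵢ = 67 and K = 5, so p_2 = (8 − 1)/(67 − 5) = 7/62 ≈ 0.113.

MAP estimate: 0.113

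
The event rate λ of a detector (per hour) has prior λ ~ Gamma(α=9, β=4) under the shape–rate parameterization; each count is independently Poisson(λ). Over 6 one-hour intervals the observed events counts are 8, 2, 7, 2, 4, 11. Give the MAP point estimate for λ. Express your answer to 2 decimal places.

Σxᵢ = 8+2+7+2+4+11 = 34, with n = 6.
Posterior ∝ λ^8e^(−4λ) · λ^34e^(−6λ) = λ^42e^(−10λ), i.e. Gamma(shape=43, rate=10).
The mode of a Gamma(a, b) with a ≥ 1 (shape–rate) is (a−1)/b = 42/10 ≈ 4.20.

λ̂_MAP = 4.20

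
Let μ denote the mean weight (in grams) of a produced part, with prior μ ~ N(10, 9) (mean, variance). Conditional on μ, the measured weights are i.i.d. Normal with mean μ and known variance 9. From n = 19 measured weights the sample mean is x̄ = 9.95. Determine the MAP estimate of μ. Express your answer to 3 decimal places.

n = 19, x̄ = 9.95.
For a Normal prior and Normal likelihood with known variance, the posterior is Normal; its mode equals its mean, the precision-weighted average.
Prior precision 1/σ₀² = 1/9; data precision n/σ² = 19/9.
μ̂ = ((1/9)·10 + (19/9)·9.95) / (1/9 + 19/9) = (1327/60)/(20/9) = 9.9525 ≈ 9.953.

μ̂_MAP = 9.953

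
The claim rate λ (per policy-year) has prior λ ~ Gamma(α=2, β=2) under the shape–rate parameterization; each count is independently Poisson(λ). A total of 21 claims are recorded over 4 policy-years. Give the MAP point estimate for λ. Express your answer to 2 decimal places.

Σxᵢ = 21, n = 4.
Posterior ∝ λe^(−2λ) · λ^21e^(−4λ) = λ^22e^(−6λ), i.e. Gamma(shape=23, rate=6).
The mode of a Gamma(a, b) with a ≥ 1 (shape–rate) is (a−1)/b = 22/6 ≈ 3.67.

λ̂_MAP = 3.67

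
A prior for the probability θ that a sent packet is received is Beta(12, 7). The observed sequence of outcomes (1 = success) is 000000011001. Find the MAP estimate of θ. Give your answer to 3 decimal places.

θ̂_MAP = 0.483

Prior: Beta(12, 7).
Data: 3 successes in 12 trials (from the sequence). The binomial likelihood contributes θ^3(1−θ)^9, so the posterior is Beta(12+3, 7+9) = Beta(15, 16).
For Beta(a, b) with a, b > 1 the mode is (a−1)/(a+b−2) = 14/29 ≈ 0.483.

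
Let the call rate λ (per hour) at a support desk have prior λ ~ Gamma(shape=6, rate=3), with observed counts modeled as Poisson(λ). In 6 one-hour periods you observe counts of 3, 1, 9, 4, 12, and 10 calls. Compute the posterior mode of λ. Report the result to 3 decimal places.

Σxᵢ = 3+1+9+4+12+10 = 39, with n = 6.
Posterior ∝ λ^5e^(−3λ) · λ^39e^(−6λ) = λ^44e^(−9λ), i.e. Gamma(shape=45, rate=9).
The mode of a Gamma(a, b) with a ≥ 1 (shape–rate) is (a−1)/b = 44/9 ≈ 4.889.

λ̂_MAP = 4.889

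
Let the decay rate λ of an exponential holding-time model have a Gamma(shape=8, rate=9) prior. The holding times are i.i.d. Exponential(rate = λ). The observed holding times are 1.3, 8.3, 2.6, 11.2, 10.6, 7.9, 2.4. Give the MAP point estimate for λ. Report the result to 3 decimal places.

The Exponential(rate=λ) likelihood is ∝ λ^n e^(−λΣtᵢ). Here n = 7 and Σtᵢ = 1.3 + 8.3 + 2.6 + 11.2 + 10.6 + 7.9 + 2.4 = 44.3.
Posterior ∝ λ^7e^(−9λ) · λ^7e^(−44.3λ) = λ^14e^(−53.3λ), i.e. Gamma(15, 53.3).
Mode = (a−1)/b = 14/53.3 ≈ 0.263.

λ̂_MAP = 0.263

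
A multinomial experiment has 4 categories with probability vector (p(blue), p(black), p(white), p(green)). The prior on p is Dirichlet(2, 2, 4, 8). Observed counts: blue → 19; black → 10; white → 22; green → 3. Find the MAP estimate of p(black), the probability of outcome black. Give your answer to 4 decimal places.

The posterior is Dirichlet(αᵢ + nᵢ) = Dirichlet(21, 12, 26, 11).
For a Dirichlet(a₁,…,a_K) with all aᵢ > 1, the mode has j-th component (aⱼ − 1)/(Σaᵢ − K).
Here Σaᵢ = 70 and K = 4, so p(black) = (12 − 1)/(70 − 4) = 11/66 ≈ 0.1667.

MAP estimate of p(black) = 0.1667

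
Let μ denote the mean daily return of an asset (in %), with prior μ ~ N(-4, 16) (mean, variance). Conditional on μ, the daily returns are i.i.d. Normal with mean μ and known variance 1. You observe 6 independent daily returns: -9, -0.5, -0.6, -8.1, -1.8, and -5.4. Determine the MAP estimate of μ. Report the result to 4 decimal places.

μ̂_MAP = -4.2309

n = 6; x̄ = ((-9) + (-0.5) + (-0.6) + (-8.1) + (-1.8) + (-5.4))/6 = -25.4/6 = -127/30 ≈ -4.2333.
For a Normal prior and Normal likelihood with known variance, the posterior is Normal; its mode equals its mean, the precision-weighted average.
Prior precision 1/σ₀² = 1/16 = 0.0625; data precision n/σ² = 6/1 = 6.
μ̂ = (0.0625·(-4) + 6·(-127/30)) / (0.0625 + 6) = (-25.65)/6.0625 = -2052/485 ≈ -4.2309.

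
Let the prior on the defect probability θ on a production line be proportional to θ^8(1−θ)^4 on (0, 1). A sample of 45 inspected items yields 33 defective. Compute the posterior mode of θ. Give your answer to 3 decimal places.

The prior density ∝ θ^8(1−θ)^4 is the kernel of Beta(9, 5).
Data: 33 successes in 45 trials. The binomial likelihood contributes θ^33(1−θ)^12, so the posterior is Beta(9+33, 5+12) = Beta(42, 17).
For Beta(a, b) with a, b > 1 the mode is (a−1)/(a+b−2) = 41/57 ≈ 0.719.

θ̂_MAP = 0.719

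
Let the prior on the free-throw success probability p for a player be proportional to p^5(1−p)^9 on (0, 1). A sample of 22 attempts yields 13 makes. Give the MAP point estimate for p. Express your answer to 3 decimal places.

The prior density ∝ p^5(1−p)^9 is the kernel of Beta(6, 10).
Data: 13 successes in 22 trials. The binomial likelihood contributes p^13(1−p)^9, so the posterior is Beta(6+13, 10+9) = Beta(19, 19).
For Beta(a, b) with a, b > 1 the mode is (a−1)/(a+b−2) = 18/36 ≈ 0.500.

p̂_MAP = 0.500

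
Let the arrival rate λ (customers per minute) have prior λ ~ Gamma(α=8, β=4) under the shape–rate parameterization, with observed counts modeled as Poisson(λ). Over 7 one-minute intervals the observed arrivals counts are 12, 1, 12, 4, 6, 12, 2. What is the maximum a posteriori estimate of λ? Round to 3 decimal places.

λ̂_MAP = 5.091

Σxᵢ = 12+1+12+4+6+12+2 = 49, with n = 7.
Posterior ∝ λ^7e^(−4λ) · λ^49e^(−7λ) = λ^56e^(−11λ), i.e. Gamma(shape=57, rate=11).
The mode of a Gamma(a, b) with a ≥ 1 (shape–rate) is (a−1)/b = 56/11 ≈ 5.091.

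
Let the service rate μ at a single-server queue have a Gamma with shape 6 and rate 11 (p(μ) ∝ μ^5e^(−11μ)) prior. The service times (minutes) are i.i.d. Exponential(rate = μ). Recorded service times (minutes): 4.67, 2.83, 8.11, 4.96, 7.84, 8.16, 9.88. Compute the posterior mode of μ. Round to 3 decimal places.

The Exponential(rate=μ) likelihood is ∝ μ^n e^(−μΣtᵢ). Here n = 7 and Σtᵢ = 4.67 + 2.83 + 8.11 + 4.96 + 7.84 + 8.16 + 9.88 = 46.45.
Posterior ∝ μ^5e^(−11μ) · μ^7e^(−46.45μ) = μ^12e^(−57.45μ), i.e. Gamma(13, 57.45).
Mode = (a−1)/b = 12/57.45 ≈ 0.209.

μ̂_MAP = 0.209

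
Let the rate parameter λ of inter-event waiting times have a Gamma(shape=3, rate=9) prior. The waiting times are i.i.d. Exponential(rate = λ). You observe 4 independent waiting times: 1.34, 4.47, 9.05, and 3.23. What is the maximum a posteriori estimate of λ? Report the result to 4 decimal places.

The Exponential(rate=λ) likelihood is ∝ λ^n e^(−λΣtᵢ). Here n = 4 and Σtᵢ = 1.34 + 4.47 + 9.05 + 3.23 = 18.09.
Posterior ∝ λ^2e^(−9λ) · λ^4e^(−18.09λ) = λ^6e^(−27.09λ), i.e. Gamma(7, 27.09).
Mode = (a−1)/b = 6/27.09 ≈ 0.2215.

λ̂_MAP = 0.2215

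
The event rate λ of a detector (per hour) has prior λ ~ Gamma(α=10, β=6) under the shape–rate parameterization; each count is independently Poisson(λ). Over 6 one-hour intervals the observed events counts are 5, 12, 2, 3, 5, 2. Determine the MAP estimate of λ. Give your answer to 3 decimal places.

λ̂_MAP = 3.167

Σxᵢ = 5+12+2+3+5+2 = 29, with n = 6.
Posterior ∝ λ^9e^(−6λ) · λ^29e^(−6λ) = λ^38e^(−12λ), i.e. Gamma(shape=39, rate=12).
The mode of a Gamma(a, b) with a ≥ 1 (shape–rate) is (a−1)/b = 38/12 ≈ 3.167.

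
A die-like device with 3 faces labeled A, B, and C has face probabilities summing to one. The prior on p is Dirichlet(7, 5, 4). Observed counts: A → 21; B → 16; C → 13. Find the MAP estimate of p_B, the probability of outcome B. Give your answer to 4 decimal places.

The posterior is Dirichlet(αᵢ + nᵢ) = Dirichlet(28, 21, 17).
For a Dirichlet(a₁,…,a_K) with all aᵢ > 1, the mode has j-th component (aⱼ − 1)/(Σaᵢ − K).
Here Σaᵢ = 66 and K = 3, so p_B = (21 − 1)/(66 − 3) = 20/63 ≈ 0.3175.

MAP estimate of p_B = 0.3175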